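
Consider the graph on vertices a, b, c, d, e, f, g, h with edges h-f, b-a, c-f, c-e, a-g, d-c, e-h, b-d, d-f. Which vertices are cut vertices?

a, b, d

Removing a increases the component count from 1 to 2, so a is a cut vertex.
Removing b increases the component count from 1 to 2, so b is a cut vertex.
Removing d increases the component count from 1 to 2, so d is a cut vertex.
By contrast removing c leaves 1 component; it is not a cut vertex. No other vertex is a cut vertex either.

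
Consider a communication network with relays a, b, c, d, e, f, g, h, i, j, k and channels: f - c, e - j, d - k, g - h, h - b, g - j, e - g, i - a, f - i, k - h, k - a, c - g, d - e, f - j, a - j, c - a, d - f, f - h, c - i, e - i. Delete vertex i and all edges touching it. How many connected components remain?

1

With i gone, the remaining components are: {a, b, c, d, e, f, g, h, j, k}.
That is 1 component.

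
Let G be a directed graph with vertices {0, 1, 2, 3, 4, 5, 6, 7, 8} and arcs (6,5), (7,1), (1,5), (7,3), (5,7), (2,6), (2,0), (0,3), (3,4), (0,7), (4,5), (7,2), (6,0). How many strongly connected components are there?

{0, 1, 2, 3, 4, 5, 6, 7} are all mutually reachable — one SCC of size 8.
{8} is an SCC by itself.
That gives 2 strongly connected components.

2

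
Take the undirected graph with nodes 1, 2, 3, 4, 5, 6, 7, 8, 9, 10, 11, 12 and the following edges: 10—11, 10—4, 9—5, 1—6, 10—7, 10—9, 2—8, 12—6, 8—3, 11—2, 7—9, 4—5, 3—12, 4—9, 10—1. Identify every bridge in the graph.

none

The edges on the cycle 10-4-5-9-10 are not bridges since each lies on that cycle.
Every edge lies on some cycle, so there are no bridges.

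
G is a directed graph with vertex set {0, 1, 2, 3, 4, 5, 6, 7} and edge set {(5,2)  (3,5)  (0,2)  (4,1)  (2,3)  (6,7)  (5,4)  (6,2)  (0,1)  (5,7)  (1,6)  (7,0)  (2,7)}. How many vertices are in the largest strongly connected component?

{0, 1, 2, 3, 4, 5, 6, 7} are all mutually reachable — one SCC of size 8.
The largest has 8 vertices.

8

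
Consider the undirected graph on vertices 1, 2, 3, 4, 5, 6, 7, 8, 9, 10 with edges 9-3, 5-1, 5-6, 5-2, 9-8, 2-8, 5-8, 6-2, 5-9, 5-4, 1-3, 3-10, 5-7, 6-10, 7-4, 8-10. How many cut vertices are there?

1

Removing 5 increases the component count from 1 to 2, so 5 is a cut vertex.
By contrast removing 7 leaves 1 component; it is not a cut vertex. No other vertex is a cut vertex either.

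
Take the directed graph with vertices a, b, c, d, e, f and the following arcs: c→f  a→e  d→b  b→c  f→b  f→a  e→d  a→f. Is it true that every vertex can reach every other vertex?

From f we can reach every vertex (a, b, c, d, e, f), and every vertex can reach f (a, b, c, d, e, f). So the whole graph is one strongly connected component.

Yes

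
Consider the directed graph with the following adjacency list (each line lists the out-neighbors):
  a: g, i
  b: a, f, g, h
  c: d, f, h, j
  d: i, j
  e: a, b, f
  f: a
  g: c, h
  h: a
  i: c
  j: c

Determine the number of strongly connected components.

3

{a, c, d, f, g, h, i, j} are all mutually reachable — one SCC of size 8.
{e} is an SCC by itself.
{b} is an SCC by itself.
That gives 3 strongly connected components.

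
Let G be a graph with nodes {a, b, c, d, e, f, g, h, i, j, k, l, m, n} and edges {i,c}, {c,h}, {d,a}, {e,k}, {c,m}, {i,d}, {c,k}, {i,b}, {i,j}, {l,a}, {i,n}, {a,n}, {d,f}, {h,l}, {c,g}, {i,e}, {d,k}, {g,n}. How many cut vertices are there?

3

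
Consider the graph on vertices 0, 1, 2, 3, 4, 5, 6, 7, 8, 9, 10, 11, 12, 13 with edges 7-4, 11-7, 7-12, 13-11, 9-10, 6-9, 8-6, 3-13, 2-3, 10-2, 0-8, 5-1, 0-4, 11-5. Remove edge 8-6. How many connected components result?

1

8 and 6 are still connected via 8-0-4-7-11-13-3-2-10-9-6, so the component count stays at 1.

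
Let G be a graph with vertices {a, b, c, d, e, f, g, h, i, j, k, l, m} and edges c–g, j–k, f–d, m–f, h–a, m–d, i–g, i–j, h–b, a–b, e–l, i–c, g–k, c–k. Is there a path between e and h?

No

The component containing e is {e, l}, and h is not in it.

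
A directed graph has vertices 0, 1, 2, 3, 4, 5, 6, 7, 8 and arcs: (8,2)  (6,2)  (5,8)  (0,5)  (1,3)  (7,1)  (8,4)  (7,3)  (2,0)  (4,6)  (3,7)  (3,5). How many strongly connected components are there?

2

{0, 2, 4, 5, 6, 8} are all mutually reachable — one SCC of size 6.
{1, 3, 7} are all mutually reachable — one SCC of size 3.
That gives 2 strongly connected components.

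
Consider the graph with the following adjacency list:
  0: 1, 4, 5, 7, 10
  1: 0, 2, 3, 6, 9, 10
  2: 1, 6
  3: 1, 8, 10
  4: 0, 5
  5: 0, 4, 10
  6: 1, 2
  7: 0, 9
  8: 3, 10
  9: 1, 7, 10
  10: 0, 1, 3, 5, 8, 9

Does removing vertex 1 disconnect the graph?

Yes

Deleting 1 raises the number of components from 1 to 2, so 1 is a cut vertex.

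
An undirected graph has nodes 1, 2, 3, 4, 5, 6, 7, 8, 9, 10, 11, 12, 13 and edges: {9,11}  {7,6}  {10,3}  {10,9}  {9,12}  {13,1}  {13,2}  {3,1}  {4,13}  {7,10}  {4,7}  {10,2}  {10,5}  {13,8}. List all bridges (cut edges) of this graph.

10-5, 10-9, 11-9, 12-9, 13-8, 6-7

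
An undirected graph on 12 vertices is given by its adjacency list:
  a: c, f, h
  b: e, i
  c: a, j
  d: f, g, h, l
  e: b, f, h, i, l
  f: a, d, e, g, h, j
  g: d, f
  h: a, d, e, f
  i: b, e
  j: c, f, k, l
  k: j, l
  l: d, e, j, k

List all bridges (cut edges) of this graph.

The edges on the cycle e-b-i-e are not bridges since each lies on that cycle.
Every edge lies on some cycle, so there are no bridges.

none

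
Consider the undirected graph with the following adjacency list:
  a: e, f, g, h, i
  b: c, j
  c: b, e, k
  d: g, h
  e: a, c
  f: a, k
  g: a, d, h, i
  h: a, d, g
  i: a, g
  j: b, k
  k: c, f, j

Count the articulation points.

Removing a increases the component count from 1 to 2, so a is a cut vertex.
By contrast removing b leaves 1 component; it is not a cut vertex. No other vertex is a cut vertex either.

1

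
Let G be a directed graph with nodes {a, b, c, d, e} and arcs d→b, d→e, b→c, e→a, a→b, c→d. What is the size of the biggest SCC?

{a, b, c, d, e} are all mutually reachable — one SCC of size 5.
The largest has 5 vertices.

5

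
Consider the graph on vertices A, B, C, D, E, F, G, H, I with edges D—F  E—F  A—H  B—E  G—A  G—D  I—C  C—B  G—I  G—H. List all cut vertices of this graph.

G

Removing G increases the component count from 1 to 2, so G is a cut vertex.
By contrast removing C leaves 1 component; it is not a cut vertex. No other vertex is a cut vertex either.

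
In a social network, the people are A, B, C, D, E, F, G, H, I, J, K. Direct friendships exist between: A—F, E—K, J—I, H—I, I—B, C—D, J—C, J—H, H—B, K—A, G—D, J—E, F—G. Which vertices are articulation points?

Removing J increases the component count from 1 to 2, so J is a cut vertex.
By contrast removing B leaves 1 component; it is not a cut vertex. No other vertex is a cut vertex either.

J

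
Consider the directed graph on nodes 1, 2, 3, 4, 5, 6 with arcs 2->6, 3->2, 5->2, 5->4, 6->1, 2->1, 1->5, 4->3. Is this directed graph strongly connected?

Yes

From 3 we can reach every vertex (1, 2, 3, 4, 5, 6), and every vertex can reach 3 (1, 2, 3, 4, 5, 6). So the whole graph is one strongly connected component.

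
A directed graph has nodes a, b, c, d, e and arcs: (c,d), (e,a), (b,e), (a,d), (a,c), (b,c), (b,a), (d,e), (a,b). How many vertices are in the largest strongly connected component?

{a, b, c, d, e} are all mutually reachable — one SCC of size 5.
The largest has 5 vertices.

5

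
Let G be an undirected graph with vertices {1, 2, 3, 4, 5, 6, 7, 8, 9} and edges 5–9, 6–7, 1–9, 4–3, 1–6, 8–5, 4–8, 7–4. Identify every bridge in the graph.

3-4

The edges on the cycle 1-6-7-4-8-5-9-1 are not bridges since each lies on that cycle.
But removing 4–3 disconnects 4 from 3 — this is a bridge.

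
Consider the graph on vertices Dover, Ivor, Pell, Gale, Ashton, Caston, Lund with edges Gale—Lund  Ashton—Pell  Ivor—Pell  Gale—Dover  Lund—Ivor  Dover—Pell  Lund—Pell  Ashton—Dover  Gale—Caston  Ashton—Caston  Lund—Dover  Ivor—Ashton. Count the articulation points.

0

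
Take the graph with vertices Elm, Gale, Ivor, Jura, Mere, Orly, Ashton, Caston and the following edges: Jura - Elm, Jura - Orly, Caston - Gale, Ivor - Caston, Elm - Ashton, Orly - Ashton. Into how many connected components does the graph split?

Mere is isolated — a component by itself.
Starting from Gale we can reach Gale, Ivor, Caston. That is one component of size 3.
Starting from Elm we can reach Elm, Jura, Orly, Ashton. That is one component of size 4.
Total: 3 components.

3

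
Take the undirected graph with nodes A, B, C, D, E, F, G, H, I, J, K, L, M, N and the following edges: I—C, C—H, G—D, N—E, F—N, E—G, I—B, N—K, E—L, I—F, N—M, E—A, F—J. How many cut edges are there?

removing H—C disconnects H from C; removing E—G disconnects E from G; removing B—I disconnects B from I; removing A—E disconnects A from E — these are bridges.
In total 13 edges are bridges.

13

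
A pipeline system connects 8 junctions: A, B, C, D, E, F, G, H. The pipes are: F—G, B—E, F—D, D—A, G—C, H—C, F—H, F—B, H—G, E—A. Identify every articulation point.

Removing F increases the component count from 1 to 2, so F is a cut vertex.
By contrast removing A leaves 1 component; it is not a cut vertex. No other vertex is a cut vertex either.

F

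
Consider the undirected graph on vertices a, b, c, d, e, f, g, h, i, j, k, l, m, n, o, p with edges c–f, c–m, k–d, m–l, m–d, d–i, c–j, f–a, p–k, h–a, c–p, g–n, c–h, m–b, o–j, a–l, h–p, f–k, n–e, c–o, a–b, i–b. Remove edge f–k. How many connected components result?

2

f and k are still connected via f-c-p-k, so the component count stays at 2.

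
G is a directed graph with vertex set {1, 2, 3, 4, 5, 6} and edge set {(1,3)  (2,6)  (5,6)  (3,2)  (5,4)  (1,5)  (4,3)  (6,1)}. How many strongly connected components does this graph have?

{1, 2, 3, 4, 5, 6} are all mutually reachable — one SCC of size 6.
That gives 1 strongly connected component.

1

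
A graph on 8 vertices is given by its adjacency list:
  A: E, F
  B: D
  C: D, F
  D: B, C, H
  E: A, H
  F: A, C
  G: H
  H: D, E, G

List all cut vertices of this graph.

D, H

Removing D increases the component count from 1 to 2, so D is a cut vertex.
Removing H increases the component count from 1 to 2, so H is a cut vertex.
By contrast removing F leaves 1 component; it is not a cut vertex. No other vertex is a cut vertex either.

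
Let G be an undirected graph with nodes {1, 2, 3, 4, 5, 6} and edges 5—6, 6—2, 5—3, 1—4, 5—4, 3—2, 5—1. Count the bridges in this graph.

0

The edges on the cycle 5-1-4-5 are not bridges since each lies on that cycle.
Every edge lies on some cycle, so there are no bridges.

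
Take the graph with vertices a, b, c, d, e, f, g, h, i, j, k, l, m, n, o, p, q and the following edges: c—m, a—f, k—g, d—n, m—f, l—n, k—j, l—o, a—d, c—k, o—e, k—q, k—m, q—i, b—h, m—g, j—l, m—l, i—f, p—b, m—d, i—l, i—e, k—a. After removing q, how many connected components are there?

2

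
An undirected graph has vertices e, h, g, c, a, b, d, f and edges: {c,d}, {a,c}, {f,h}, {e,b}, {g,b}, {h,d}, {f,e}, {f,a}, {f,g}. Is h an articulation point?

Deleting h leaves 1 component (was 1) (its neighbors d, f remain connected to each other), so h is not a cut vertex.

No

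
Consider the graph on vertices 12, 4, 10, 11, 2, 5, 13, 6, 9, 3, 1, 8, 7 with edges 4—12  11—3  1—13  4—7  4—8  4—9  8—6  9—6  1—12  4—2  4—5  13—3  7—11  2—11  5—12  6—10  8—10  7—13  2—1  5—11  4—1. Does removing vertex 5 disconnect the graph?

No

Deleting 5 leaves 1 component (was 1) (its neighbors 4, 11, 12 remain connected to each other), so 5 is not a cut vertex.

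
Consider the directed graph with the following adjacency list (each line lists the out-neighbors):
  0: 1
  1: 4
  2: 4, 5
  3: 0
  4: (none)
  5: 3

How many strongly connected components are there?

{5} is an SCC by itself.
{4} is an SCC by itself.
{0} is an SCC by itself.
{1} is an SCC by itself.
{2} is an SCC by itself.
(and 1 more singleton SCC)
That gives 6 strongly connected components.

6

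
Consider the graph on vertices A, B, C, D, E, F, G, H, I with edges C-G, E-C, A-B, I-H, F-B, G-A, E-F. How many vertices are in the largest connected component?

D is isolated — a component by itself.
Starting from H we can reach H, I. That is one component of size 2.
Starting from A we can reach A, B, C, E, F, G. That is one component of size 6.
The largest has 6 vertices.

6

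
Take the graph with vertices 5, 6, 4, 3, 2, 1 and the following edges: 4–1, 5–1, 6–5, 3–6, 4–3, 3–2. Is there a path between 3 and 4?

Yes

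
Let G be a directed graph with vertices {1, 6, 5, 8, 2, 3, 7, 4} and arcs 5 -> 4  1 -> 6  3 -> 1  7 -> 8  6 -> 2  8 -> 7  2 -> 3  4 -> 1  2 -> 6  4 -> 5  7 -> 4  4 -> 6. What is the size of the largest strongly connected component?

{1, 2, 3, 6} are all mutually reachable — one SCC of size 4.
{4, 5} are all mutually reachable — one SCC of size 2.
{7, 8} are all mutually reachable — one SCC of size 2.
The largest has 4 vertices.

4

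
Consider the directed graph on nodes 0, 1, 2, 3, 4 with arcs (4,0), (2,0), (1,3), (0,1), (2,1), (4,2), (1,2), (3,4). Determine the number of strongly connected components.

1

{0, 1, 2, 3, 4} are all mutually reachable — one SCC of size 5.
That gives 1 strongly connected component.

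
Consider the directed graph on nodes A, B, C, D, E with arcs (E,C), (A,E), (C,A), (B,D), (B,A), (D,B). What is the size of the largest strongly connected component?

{A, C, E} are all mutually reachable — one SCC of size 3.
{B, D} are all mutually reachable — one SCC of size 2.
The largest has 3 vertices.

3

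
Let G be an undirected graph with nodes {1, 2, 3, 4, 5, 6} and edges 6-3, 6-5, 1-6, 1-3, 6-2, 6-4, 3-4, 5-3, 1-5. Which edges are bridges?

The edges on the cycle 1-6-4-3-1 are not bridges since each lies on that cycle.
But removing 2-6 disconnects 2 from 6 — this is a bridge.

2-6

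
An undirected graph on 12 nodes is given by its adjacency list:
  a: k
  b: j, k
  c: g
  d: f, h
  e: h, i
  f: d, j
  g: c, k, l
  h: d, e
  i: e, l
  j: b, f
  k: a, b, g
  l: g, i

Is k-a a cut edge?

Removing k-a leaves no path between k and a: the component count goes from 1 to 2. So it is a bridge.

Yes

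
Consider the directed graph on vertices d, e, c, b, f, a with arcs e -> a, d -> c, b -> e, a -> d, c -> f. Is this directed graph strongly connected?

No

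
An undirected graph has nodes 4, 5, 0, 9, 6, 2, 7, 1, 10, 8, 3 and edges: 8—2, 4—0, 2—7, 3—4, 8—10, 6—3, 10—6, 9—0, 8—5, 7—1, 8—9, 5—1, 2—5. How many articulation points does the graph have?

1

Removing 8 increases the component count from 1 to 2, so 8 is a cut vertex.
By contrast removing 5 leaves 1 component; it is not a cut vertex. No other vertex is a cut vertex either.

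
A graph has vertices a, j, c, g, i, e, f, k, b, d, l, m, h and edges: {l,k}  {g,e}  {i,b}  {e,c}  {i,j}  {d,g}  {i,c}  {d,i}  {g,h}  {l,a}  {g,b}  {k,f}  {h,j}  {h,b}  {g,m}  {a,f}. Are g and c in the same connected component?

From g we can reach b, c, d, e, g, h, i, j, m, which includes c.

Yes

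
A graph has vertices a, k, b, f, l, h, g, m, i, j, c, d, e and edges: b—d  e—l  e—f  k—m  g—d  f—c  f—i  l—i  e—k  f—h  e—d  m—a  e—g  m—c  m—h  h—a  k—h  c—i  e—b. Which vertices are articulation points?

e

Removing e increases the component count from 2 to 3, so e is a cut vertex.
By contrast removing a leaves 2 components; it is not a cut vertex. No other vertex is a cut vertex either.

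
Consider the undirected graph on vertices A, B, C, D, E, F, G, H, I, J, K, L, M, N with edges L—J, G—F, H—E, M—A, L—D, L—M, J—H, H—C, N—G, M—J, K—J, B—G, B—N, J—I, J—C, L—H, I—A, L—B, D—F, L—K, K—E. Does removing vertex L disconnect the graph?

Yes

Deleting L raises the number of components from 1 to 2, so L is a cut vertex.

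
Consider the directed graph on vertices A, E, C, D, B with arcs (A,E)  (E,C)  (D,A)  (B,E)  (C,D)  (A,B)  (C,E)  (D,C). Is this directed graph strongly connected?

Yes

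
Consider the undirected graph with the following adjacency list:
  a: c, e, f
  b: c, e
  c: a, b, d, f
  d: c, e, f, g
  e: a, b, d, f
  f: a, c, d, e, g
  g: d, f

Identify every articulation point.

none

Removing a, for instance, still leaves 1 component. No single vertex removal increases the component count — the graph has no articulation points.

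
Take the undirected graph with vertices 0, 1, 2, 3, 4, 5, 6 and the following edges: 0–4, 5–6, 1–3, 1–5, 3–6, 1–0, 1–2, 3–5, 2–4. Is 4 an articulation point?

No

Deleting 4 leaves 1 component (was 1) (its neighbors 0, 2 remain connected to each other), so 4 is not a cut vertex.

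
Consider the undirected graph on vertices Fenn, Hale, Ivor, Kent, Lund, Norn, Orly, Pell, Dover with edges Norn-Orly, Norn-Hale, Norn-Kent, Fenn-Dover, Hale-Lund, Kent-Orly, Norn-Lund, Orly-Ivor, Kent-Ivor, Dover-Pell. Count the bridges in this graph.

The edges on the cycle Norn-Hale-Lund-Norn are not bridges since each lies on that cycle.
But removing Fenn-Dover disconnects Fenn from Dover; removing Pell-Dover disconnects Pell from Dover — these are bridges.
That makes 2 bridges.

2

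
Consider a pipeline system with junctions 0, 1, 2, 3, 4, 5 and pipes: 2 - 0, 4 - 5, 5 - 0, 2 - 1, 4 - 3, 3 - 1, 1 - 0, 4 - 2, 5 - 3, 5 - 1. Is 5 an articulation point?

No

Deleting 5 leaves 1 component (was 1) (its neighbors 0, 1, 3, 4 remain connected to each other), so 5 is not a cut vertex.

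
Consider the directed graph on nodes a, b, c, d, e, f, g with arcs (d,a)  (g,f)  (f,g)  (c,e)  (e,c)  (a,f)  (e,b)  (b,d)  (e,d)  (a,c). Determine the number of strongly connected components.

{a, b, c, d, e} are all mutually reachable — one SCC of size 5.
{f, g} are all mutually reachable — one SCC of size 2.
That gives 2 strongly connected components.

2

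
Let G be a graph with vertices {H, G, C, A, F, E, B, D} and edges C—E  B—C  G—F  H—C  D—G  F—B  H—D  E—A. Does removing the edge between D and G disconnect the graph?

No

After removing D—G, the path D-H-C-B-F-G still connects them, so the edge is not a bridge.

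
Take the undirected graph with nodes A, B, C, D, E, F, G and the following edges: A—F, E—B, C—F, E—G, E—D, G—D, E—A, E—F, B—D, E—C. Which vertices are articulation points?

E

Removing E increases the component count from 1 to 2, so E is a cut vertex.
By contrast removing A leaves 1 component; it is not a cut vertex. No other vertex is a cut vertex either.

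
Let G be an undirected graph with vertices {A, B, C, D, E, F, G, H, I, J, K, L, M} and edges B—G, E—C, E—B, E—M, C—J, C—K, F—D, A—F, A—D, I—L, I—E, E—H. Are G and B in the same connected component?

From G we can reach B, C, E, G, H, I, J, K, L, M, which includes B.

Yes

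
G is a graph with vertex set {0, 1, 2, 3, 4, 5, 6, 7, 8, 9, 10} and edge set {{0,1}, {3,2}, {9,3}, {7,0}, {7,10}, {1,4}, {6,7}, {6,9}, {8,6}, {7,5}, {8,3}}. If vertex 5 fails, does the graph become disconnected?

Deleting 5 leaves 1 component (was 1), so 5 is not a cut vertex.

No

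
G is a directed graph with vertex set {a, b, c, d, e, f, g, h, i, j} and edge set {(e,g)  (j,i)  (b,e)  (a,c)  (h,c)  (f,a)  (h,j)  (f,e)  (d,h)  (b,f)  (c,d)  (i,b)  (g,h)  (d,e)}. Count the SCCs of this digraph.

1

{a, b, c, d, e, f, g, h, i, j} are all mutually reachable — one SCC of size 10.
That gives 1 strongly connected component.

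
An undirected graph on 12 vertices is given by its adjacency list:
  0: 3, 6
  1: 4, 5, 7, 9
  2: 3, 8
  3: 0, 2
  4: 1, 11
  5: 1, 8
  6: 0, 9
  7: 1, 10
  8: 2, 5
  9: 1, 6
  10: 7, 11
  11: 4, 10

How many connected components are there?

Starting from 0 we can reach 0, 1, 2, 3, 4, 5, 6, 7, 8, 9, 10, 11. That is one component of size 12.
Total: 1 component.

1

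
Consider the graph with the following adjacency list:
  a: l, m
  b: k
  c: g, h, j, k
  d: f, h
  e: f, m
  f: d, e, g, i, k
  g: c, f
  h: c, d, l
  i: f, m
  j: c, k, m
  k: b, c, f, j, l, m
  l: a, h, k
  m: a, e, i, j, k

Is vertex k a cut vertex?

Yes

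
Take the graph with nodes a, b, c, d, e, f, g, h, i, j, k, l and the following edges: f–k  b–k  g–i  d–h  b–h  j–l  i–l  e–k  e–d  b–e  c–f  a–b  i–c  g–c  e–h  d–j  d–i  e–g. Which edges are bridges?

The edges on the cycle e-g-c-i-d-e are not bridges since each lies on that cycle.
But removing b–a disconnects b from a — this is a bridge.

a-b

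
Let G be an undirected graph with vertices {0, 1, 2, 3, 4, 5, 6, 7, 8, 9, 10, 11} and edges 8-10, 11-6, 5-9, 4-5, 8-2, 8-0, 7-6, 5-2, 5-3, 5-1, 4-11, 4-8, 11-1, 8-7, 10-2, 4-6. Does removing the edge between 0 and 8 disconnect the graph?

Removing 0-8 leaves no path between 0 and 8: the component count goes from 1 to 2. So it is a bridge.

Yes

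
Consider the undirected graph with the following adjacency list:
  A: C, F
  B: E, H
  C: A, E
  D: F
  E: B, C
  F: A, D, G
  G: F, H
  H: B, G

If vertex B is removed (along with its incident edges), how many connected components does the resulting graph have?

1

With B gone, the remaining components are: {A, C, D, E, F, G, H}.
That is 1 component.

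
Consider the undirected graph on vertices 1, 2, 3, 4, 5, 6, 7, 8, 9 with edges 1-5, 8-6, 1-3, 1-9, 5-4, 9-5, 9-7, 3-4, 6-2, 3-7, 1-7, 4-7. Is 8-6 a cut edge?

Yes

Removing 8-6 leaves no path between 8 and 6: the component count goes from 2 to 3. So it is a bridge.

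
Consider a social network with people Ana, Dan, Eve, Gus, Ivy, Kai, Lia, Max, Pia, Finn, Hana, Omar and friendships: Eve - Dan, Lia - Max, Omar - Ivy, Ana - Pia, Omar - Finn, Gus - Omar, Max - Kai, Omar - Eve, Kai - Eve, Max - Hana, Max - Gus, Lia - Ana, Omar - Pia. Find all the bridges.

The edges on the cycle Lia-Max-Gus-Omar-Pia-Ana-Lia are not bridges since each lies on that cycle.
But removing Dan - Eve disconnects Dan from Eve; removing Finn - Omar disconnects Finn from Omar; removing Max - Hana disconnects Max from Hana; removing Omar - Ivy disconnects Omar from Ivy — these are bridges.

Dan-Eve, Finn-Omar, Hana-Max, Ivy-Omar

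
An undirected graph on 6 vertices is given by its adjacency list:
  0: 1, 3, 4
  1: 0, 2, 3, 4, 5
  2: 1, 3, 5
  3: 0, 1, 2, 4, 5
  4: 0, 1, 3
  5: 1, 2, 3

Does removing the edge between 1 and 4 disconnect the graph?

No

After removing 1-4, the path 1-3-4 still connects them, so the edge is not a bridge.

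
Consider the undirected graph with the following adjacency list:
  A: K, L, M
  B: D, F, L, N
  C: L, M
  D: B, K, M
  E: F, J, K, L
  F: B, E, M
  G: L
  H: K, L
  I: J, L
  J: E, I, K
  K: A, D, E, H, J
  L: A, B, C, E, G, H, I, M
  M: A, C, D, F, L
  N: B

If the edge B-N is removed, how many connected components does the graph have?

2

Before removal there is 1 component.
B-N is a bridge — removing it separates B's side from N's side.
After removal: 2 components.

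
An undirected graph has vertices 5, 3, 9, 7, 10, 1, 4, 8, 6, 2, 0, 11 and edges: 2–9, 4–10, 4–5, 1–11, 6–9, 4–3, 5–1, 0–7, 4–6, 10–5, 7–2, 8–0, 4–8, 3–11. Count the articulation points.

1

Removing 4 increases the component count from 1 to 2, so 4 is a cut vertex.
By contrast removing 8 leaves 1 component; it is not a cut vertex. No other vertex is a cut vertex either.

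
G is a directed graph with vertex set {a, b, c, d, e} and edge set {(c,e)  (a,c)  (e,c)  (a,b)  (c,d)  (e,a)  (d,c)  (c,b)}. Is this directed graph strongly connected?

There is no directed path from b to c, so the graph is not strongly connected.

No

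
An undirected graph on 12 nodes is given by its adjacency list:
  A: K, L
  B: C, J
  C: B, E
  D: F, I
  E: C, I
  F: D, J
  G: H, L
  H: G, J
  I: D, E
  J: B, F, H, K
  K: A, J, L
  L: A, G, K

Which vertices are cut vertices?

Removing J increases the component count from 1 to 2, so J is a cut vertex.
By contrast removing L leaves 1 component; it is not a cut vertex. No other vertex is a cut vertex either.

J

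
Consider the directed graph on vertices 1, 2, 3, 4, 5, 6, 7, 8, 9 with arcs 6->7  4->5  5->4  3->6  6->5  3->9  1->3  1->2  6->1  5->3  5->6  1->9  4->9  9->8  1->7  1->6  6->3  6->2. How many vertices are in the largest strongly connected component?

5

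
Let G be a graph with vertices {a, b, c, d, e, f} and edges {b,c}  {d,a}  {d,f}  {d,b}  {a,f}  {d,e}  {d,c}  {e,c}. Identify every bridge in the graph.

The edges on the cycle d-a-f-d are not bridges since each lies on that cycle.
Every edge lies on some cycle, so there are no bridges.

none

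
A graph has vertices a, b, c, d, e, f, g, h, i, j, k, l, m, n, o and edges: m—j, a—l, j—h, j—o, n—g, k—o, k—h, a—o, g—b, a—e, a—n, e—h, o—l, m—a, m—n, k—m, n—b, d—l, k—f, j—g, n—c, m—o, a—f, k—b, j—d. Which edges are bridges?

The edges on the cycle j-d-l-o-j are not bridges since each lies on that cycle.
But removing n—c disconnects n from c — this is a bridge.

c-n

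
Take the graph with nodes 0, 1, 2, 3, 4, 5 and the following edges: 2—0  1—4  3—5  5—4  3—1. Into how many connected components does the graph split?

2

Starting from 0 we can reach 0, 2. That is one component of size 2.
Starting from 1 we can reach 1, 3, 4, 5. That is one component of size 4.
Total: 2 components.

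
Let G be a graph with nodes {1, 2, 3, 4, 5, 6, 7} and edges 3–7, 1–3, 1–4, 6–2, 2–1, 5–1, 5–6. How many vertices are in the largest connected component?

Starting from 1 we can reach 1, 2, 3, 4, 5, 6, 7. That is one component of size 7.
The largest has 7 vertices.

7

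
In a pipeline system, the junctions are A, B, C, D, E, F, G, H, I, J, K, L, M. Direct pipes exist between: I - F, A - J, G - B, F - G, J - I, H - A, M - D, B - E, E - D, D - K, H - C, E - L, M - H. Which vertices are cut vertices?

Removing D increases the component count from 1 to 2, so D is a cut vertex.
Removing E increases the component count from 1 to 2, so E is a cut vertex.
Removing H increases the component count from 1 to 2, so H is a cut vertex.
By contrast removing I leaves 1 component; it is not a cut vertex. No other vertex is a cut vertex either.

D, E, H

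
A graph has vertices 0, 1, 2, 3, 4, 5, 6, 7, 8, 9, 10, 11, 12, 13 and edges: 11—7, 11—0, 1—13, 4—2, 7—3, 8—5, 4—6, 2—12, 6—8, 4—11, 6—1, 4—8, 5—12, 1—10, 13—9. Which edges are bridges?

0-11, 1-10, 1-13, 1-6, 11-4, 11-7, 13-9, 3-7

The edges on the cycle 4-6-8-4 are not bridges since each lies on that cycle.
But removing 10—1 disconnects 10 from 1; removing 1—6 disconnects 1 from 6; removing 4—11 disconnects 4 from 11; removing 9—13 disconnects 9 from 13 — these are bridges.
In total 8 edges are bridges.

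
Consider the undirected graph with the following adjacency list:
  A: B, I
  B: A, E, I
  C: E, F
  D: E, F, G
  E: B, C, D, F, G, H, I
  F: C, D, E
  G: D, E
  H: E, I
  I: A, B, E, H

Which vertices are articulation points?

E

Removing E increases the component count from 1 to 2, so E is a cut vertex.
By contrast removing G leaves 1 component; it is not a cut vertex. No other vertex is a cut vertex either.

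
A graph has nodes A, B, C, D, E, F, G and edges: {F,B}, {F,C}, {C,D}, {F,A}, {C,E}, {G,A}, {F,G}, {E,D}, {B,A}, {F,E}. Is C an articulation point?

No

Deleting C leaves 1 component (was 1) (its neighbors D, E, F remain connected to each other), so C is not a cut vertex.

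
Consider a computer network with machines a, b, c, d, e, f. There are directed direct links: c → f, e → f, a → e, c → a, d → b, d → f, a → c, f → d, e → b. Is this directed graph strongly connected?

There is no directed path from e to c, so the graph is not strongly connected.

No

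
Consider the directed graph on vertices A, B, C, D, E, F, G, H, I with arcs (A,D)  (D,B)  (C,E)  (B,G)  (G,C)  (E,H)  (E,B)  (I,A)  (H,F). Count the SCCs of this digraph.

6

{B, C, E, G} are all mutually reachable — one SCC of size 4.
{A} is an SCC by itself.
{F} is an SCC by itself.
{I} is an SCC by itself.
{H} is an SCC by itself.
(and 1 more singleton SCC)
That gives 6 strongly connected components.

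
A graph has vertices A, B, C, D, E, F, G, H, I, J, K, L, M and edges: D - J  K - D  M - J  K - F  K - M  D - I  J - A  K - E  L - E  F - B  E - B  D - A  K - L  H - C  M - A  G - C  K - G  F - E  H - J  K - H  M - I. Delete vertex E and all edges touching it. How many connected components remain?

1

With E gone, the remaining components are: {A, B, C, D, F, G, H, I, J, K, L, M}.
That is 1 component.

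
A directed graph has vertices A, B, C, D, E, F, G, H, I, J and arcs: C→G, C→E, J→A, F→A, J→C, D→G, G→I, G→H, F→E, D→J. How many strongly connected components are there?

10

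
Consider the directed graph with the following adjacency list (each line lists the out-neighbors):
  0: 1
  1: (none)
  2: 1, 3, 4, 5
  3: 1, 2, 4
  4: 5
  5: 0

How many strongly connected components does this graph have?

5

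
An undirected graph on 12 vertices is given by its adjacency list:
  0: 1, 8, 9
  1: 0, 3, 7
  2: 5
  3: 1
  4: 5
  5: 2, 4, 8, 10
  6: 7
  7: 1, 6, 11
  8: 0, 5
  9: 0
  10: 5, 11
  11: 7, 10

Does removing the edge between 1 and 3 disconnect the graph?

Yes

Removing 1-3 leaves no path between 1 and 3: the component count goes from 1 to 2. So it is a bridge.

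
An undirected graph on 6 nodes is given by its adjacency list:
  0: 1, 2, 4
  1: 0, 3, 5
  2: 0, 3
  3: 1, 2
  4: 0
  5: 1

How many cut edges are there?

The edges on the cycle 1-0-2-3-1 are not bridges since each lies on that cycle.
But removing 0-4 disconnects 0 from 4; removing 1-5 disconnects 1 from 5 — these are bridges.
That makes 2 bridges.

2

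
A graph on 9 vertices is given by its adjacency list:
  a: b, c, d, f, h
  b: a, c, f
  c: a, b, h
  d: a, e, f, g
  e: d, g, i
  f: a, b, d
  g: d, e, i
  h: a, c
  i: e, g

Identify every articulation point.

d

Removing d increases the component count from 1 to 2, so d is a cut vertex.
By contrast removing a leaves 1 component; it is not a cut vertex. No other vertex is a cut vertex either.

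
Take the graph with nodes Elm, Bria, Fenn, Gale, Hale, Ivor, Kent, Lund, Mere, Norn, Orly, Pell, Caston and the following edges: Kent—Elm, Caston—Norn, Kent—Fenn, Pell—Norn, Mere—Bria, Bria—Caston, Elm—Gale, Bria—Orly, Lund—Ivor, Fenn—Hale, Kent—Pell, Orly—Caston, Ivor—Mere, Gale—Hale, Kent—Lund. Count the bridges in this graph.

The edges on the cycle Bria-Orly-Caston-Bria are not bridges since each lies on that cycle.
Every edge lies on some cycle, so there are no bridges.

0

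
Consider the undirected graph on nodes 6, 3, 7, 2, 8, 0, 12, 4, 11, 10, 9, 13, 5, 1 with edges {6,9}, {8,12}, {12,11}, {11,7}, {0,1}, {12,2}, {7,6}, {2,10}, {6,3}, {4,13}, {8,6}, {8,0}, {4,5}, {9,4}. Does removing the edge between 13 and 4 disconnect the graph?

Removing 13-4 leaves no path between 13 and 4: the component count goes from 1 to 2. So it is a bridge.

Yes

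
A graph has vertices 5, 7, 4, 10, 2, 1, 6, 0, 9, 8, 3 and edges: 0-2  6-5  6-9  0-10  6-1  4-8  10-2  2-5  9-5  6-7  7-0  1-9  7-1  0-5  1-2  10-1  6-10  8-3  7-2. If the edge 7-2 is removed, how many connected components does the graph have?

7 and 2 are still connected via 7-0-2, so the component count stays at 2.

2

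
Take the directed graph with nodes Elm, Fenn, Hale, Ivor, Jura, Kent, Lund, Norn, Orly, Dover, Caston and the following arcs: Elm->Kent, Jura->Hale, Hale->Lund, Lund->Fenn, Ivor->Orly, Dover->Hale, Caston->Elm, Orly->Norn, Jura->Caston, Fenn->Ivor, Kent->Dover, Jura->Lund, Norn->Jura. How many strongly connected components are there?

{Elm, Fenn, Hale, Ivor, Jura, Kent, Lund, Norn, Orly, Dover, Caston} are all mutually reachable — one SCC of size 11.
That gives 1 strongly connected component.

1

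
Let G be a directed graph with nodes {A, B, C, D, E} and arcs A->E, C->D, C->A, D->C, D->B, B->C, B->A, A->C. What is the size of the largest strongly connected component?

4

{A, B, C, D} are all mutually reachable — one SCC of size 4.
{E} is an SCC by itself.
The largest has 4 vertices.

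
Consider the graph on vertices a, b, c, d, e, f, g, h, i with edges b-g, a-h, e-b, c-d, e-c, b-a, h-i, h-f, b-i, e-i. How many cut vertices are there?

Removing b increases the component count from 1 to 2, so b is a cut vertex.
Removing c increases the component count from 1 to 2, so c is a cut vertex.
Removing e increases the component count from 1 to 2, so e is a cut vertex.
Likewise h is a cut vertex.
By contrast removing i leaves 1 component; it is not a cut vertex. No other vertex is a cut vertex either.

4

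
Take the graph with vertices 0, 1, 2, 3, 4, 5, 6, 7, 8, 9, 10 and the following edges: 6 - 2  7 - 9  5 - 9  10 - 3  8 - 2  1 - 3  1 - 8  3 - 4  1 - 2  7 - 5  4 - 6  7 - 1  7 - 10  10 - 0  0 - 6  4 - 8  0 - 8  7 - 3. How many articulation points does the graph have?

Removing 7 increases the component count from 1 to 2, so 7 is a cut vertex.
By contrast removing 5 leaves 1 component; it is not a cut vertex. No other vertex is a cut vertex either.

1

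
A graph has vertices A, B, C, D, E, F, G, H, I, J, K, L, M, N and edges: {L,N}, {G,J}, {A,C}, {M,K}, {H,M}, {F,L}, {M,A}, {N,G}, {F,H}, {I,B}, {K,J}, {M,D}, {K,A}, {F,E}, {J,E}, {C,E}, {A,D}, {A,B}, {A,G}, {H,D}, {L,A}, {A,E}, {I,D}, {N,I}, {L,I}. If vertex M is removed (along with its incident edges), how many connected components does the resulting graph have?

With M gone, the remaining components are: {A, B, C, D, E, F, G, H, I, J, K, L, N}.
That is 1 component.

1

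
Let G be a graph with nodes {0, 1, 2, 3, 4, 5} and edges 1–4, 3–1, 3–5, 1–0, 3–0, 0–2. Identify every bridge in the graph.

0-2, 1-4, 3-5

The edges on the cycle 3-1-0-3 are not bridges since each lies on that cycle.
But removing 1–4 disconnects 1 from 4; removing 0–2 disconnects 0 from 2; removing 3–5 disconnects 3 from 5 — these are bridges.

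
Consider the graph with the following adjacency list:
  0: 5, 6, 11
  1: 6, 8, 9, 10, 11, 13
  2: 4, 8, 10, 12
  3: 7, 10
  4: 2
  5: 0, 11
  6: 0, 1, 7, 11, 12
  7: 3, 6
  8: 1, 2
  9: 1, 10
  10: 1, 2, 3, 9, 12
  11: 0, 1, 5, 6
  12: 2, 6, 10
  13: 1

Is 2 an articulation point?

Yes

Deleting 2 raises the number of components from 1 to 2, so 2 is a cut vertex.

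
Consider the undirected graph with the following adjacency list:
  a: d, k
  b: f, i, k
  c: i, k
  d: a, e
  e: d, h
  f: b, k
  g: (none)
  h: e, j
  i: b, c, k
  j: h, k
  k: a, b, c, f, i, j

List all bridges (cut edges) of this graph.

none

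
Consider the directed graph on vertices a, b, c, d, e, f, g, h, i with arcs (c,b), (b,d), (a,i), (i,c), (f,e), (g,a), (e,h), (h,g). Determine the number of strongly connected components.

9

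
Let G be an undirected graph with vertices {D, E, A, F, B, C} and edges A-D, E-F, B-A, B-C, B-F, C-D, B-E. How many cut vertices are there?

1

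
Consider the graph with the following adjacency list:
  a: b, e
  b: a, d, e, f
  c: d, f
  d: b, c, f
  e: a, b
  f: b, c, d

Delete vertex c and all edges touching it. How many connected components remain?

With c gone, the remaining components are: {a, b, d, e, f}.
That is 1 component.

1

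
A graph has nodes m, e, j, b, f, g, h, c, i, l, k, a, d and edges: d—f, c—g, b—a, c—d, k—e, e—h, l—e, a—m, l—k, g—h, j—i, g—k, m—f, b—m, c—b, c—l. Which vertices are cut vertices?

Removing c increases the component count from 2 to 3, so c is a cut vertex.
By contrast removing b leaves 2 components; it is not a cut vertex. No other vertex is a cut vertex either.

c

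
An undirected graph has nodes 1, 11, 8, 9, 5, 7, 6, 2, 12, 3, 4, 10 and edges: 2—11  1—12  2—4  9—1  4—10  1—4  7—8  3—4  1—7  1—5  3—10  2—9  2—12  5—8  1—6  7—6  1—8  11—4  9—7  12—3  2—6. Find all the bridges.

none

The edges on the cycle 1-7-8-1 are not bridges since each lies on that cycle.
Every edge lies on some cycle, so there are no bridges.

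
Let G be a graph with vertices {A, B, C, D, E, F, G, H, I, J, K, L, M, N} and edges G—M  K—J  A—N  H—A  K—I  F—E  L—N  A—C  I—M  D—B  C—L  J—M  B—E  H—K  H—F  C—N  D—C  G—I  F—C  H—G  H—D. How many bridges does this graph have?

0

The edges on the cycle H-D-B-E-F-H are not bridges since each lies on that cycle.
Every edge lies on some cycle, so there are no bridges.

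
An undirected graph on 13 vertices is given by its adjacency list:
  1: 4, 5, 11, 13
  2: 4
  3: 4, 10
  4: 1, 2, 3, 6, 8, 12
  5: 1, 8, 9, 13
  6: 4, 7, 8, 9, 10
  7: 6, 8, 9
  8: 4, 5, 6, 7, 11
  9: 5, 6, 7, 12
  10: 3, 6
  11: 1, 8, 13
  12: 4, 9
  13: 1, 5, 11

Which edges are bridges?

The edges on the cycle 4-8-11-13-5-1-4 are not bridges since each lies on that cycle.
But removing 2-4 disconnects 2 from 4 — this is a bridge.

2-4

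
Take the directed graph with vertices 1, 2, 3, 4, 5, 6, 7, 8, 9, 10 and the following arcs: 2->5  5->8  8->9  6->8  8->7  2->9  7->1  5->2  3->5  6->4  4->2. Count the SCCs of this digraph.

{2, 5} are all mutually reachable — one SCC of size 2.
{4} is an SCC by itself.
{7} is an SCC by itself.
{1} is an SCC by itself.
{8} is an SCC by itself.
(and 4 more singleton SCCs)
That gives 9 strongly connected components.

9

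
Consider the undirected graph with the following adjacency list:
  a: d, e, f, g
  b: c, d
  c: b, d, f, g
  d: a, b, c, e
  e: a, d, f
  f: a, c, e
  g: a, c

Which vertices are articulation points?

Removing e, for instance, still leaves 1 component. No single vertex removal increases the component count — the graph has no articulation points.

none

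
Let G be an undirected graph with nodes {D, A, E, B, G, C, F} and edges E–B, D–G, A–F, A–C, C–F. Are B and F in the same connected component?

The component containing B is {B, E}, and F is not in it.

No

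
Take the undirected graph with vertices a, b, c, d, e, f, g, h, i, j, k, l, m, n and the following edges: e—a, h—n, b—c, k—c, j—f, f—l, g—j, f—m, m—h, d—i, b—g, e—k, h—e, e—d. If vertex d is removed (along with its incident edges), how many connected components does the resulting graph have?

With d gone, the remaining components are: {i}; {a, b, c, e, f, g, h, j, k, l, m, n}.
That is 2 components.

2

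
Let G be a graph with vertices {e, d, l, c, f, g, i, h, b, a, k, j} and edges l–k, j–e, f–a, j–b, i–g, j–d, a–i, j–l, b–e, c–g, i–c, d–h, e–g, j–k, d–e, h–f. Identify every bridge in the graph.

The edges on the cycle j-l-k-j are not bridges since each lies on that cycle.
Every edge lies on some cycle, so there are no bridges.

none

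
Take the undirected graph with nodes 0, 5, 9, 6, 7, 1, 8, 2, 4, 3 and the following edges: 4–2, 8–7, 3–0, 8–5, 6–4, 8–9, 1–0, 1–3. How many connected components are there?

3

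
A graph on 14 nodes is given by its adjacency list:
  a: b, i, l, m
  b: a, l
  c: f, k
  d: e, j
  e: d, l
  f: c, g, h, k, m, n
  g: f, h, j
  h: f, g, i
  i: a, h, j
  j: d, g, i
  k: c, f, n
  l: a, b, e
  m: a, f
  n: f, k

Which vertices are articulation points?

Removing f increases the component count from 1 to 2, so f is a cut vertex.
By contrast removing i leaves 1 component; it is not a cut vertex. No other vertex is a cut vertex either.

f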